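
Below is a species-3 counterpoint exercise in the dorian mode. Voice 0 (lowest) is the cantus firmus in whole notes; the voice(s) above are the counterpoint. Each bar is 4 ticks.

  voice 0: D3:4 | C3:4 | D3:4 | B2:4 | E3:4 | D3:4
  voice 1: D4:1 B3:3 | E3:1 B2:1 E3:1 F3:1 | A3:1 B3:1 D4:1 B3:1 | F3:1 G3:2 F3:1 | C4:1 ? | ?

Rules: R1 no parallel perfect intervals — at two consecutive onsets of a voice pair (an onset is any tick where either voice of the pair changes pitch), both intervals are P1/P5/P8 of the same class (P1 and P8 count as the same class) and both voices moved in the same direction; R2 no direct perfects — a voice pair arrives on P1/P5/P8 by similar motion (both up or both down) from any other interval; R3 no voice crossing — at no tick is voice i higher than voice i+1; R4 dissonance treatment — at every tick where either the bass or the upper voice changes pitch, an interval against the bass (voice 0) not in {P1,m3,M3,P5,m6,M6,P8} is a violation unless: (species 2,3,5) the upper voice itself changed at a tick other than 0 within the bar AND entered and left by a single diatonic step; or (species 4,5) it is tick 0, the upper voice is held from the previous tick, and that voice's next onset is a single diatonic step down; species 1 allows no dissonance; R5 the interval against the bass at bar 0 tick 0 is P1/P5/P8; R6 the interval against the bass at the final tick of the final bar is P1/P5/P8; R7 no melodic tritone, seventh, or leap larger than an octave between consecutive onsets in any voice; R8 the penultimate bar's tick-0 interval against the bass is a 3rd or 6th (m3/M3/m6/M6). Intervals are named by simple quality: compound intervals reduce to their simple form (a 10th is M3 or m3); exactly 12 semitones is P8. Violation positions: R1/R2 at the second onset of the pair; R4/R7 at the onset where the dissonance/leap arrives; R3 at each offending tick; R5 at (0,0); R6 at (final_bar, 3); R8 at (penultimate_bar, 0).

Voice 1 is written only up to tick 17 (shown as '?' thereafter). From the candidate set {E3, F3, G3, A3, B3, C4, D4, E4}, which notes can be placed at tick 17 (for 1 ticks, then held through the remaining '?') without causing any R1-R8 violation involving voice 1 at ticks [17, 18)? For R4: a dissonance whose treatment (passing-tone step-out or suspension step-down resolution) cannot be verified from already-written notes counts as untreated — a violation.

{B3, C4, E3, E4, G3}

E3: legal
F3: violates R4
G3: legal
A3: violates R4
B3: legal
C4: legal
D4: violates R4
E4: legal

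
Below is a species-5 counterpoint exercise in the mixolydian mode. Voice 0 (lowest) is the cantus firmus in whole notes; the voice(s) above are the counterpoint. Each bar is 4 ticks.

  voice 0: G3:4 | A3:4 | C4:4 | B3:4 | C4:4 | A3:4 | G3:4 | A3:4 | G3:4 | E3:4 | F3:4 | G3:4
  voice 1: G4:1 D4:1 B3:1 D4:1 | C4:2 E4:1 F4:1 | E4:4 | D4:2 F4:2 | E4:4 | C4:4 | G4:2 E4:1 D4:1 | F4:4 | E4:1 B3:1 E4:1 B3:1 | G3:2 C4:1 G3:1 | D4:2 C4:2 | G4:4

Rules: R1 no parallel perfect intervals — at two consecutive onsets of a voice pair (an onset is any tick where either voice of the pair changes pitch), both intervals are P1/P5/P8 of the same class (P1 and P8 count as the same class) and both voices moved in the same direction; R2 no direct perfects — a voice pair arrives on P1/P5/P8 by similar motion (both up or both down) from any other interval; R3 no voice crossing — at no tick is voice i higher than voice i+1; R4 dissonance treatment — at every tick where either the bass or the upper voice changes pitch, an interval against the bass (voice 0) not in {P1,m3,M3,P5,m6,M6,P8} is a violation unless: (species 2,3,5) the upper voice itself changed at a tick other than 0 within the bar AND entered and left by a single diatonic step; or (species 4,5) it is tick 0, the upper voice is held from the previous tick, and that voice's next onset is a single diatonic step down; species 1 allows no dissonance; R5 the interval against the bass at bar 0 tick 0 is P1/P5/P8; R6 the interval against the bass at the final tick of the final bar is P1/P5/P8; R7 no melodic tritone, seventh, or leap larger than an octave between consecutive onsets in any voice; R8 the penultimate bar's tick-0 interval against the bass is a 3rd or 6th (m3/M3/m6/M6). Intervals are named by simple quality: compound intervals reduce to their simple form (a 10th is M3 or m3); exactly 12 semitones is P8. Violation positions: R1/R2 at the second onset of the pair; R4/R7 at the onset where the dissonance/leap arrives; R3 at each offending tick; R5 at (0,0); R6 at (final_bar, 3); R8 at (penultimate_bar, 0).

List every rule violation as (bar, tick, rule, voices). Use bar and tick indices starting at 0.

(3, 2, R4, (0, 1))
(11, 0, R2, (0, 1))

bar 0: v0=G3 v1=G4 downbeat P8
bar 1: v0=A3 v1=C4 downbeat m3
bar 2: v0=C4 v1=E4 downbeat M3
bar 3: v0=B3 v1=D4 downbeat m3
bar 4: v0=C4 v1=E4 downbeat M3
bar 5: v0=A3 v1=C4 downbeat m3
bar 6: v0=G3 v1=G4 downbeat P8
bar 7: v0=A3 v1=F4 downbeat m6
bar 8: v0=G3 v1=E4 downbeat M6
bar 9: v0=E3 v1=G3 downbeat m3
bar 10: v0=F3 v1=D4 downbeat M6
bar 11: v0=G3 v1=G4 downbeat P8
  -> R4 @ bar 3 tick 2 v(0, 1): B3/F4 TT untreated
  -> R2 @ bar 11 tick 0 v(0, 1): F3/C4 P5 -> G3/G4 P8 similar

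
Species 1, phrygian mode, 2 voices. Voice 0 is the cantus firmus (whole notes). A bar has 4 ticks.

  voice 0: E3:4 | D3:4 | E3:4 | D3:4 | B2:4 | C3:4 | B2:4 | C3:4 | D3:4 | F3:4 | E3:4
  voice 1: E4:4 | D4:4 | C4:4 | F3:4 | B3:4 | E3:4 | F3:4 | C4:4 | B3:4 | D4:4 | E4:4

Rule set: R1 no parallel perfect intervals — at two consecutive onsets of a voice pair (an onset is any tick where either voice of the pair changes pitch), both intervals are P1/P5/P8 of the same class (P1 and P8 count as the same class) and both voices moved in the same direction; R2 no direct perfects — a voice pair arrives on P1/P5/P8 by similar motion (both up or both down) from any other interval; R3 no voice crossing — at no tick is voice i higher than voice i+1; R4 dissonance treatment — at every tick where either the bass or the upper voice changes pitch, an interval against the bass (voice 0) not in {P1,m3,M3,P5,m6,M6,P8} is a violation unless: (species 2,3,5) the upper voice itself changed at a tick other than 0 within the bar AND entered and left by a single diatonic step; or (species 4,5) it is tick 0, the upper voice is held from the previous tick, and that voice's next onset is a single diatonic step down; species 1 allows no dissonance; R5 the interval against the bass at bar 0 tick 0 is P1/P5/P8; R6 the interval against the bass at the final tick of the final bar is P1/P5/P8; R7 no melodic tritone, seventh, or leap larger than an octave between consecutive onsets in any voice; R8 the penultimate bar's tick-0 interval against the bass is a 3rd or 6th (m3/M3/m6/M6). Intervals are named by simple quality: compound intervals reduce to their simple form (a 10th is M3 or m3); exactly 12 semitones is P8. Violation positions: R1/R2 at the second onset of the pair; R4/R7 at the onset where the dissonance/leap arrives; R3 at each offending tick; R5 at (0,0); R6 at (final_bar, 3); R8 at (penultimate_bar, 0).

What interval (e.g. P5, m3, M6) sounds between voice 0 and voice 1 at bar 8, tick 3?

M6

voice 0=D3 voice 1=B3 -> M6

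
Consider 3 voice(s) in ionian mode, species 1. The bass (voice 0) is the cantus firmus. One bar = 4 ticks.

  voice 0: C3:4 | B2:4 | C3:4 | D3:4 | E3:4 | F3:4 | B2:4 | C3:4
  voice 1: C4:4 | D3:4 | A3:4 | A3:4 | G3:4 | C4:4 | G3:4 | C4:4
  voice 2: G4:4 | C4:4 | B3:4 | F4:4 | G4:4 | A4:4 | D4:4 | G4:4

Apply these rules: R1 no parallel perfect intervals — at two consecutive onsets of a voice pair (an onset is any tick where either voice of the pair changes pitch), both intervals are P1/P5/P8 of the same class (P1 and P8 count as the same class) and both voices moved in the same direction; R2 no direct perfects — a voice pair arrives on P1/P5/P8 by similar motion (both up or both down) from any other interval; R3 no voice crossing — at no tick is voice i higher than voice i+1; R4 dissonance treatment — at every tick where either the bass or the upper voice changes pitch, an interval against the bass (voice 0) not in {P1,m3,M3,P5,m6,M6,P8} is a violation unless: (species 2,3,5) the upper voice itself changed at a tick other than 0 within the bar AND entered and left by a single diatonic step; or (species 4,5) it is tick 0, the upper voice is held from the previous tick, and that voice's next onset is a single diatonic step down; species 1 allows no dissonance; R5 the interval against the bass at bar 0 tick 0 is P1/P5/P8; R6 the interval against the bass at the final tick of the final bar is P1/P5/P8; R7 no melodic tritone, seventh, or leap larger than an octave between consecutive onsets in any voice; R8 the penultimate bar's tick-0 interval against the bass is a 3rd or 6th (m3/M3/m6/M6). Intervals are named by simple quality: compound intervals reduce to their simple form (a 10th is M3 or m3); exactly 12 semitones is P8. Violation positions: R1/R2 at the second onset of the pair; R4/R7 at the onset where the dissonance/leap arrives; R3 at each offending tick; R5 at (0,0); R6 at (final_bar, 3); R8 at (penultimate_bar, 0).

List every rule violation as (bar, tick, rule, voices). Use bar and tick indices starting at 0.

bar 0: v0=C3 v1=C4 v2=G4 downbeat P5
bar 1: v0=B2 v1=D3 v2=C4 downbeat m2
bar 2: v0=C3 v1=A3 v2=B3 downbeat M7
bar 3: v0=D3 v1=A3 v2=F4 downbeat m3
bar 4: v0=E3 v1=G3 v2=G4 downbeat m3
bar 5: v0=F3 v1=C4 v2=A4 downbeat M3
bar 6: v0=B2 v1=G3 v2=D4 downbeat m3
bar 7: v0=C3 v1=C4 v2=G4 downbeat P5
  -> R4 @ bar 1 tick 0 v(0, 2): B2/C4 m2 untreated
  -> R7 @ bar 1 tick 0 v(1,): C4->D3 leap 10st
  -> R4 @ bar 2 tick 0 v(0, 2): C3/B3 M7 untreated
  -> R7 @ bar 3 tick 0 v(2,): B3->F4 leap 6st
  -> R2 @ bar 5 tick 0 v(0, 1): E3/G3 m3 -> F3/C4 P5 similar
  -> R2 @ bar 6 tick 0 v(1, 2): C4/A4 M6 -> G3/D4 P5 similar
  -> R7 @ bar 6 tick 0 v(0,): F3->B2 leap 6st
  -> R1 @ bar 7 tick 0 v(1, 2): G3/D4 P5 -> C4/G4 P5 similar
  -> R2 @ bar 7 tick 0 v(0, 1): B2/G3 m6 -> C3/C4 P8 similar
  -> R2 @ bar 7 tick 0 v(0, 2): B2/D4 m3 -> C3/G4 P5 similar

(1, 0, R4, (0, 2))
(1, 0, R7, (1,))
(2, 0, R4, (0, 2))
(3, 0, R7, (2,))
(5, 0, R2, (0, 1))
(6, 0, R2, (1, 2))
(6, 0, R7, (0,))
(7, 0, R1, (1, 2))
(7, 0, R2, (0, 1))
(7, 0, R2, (0, 2))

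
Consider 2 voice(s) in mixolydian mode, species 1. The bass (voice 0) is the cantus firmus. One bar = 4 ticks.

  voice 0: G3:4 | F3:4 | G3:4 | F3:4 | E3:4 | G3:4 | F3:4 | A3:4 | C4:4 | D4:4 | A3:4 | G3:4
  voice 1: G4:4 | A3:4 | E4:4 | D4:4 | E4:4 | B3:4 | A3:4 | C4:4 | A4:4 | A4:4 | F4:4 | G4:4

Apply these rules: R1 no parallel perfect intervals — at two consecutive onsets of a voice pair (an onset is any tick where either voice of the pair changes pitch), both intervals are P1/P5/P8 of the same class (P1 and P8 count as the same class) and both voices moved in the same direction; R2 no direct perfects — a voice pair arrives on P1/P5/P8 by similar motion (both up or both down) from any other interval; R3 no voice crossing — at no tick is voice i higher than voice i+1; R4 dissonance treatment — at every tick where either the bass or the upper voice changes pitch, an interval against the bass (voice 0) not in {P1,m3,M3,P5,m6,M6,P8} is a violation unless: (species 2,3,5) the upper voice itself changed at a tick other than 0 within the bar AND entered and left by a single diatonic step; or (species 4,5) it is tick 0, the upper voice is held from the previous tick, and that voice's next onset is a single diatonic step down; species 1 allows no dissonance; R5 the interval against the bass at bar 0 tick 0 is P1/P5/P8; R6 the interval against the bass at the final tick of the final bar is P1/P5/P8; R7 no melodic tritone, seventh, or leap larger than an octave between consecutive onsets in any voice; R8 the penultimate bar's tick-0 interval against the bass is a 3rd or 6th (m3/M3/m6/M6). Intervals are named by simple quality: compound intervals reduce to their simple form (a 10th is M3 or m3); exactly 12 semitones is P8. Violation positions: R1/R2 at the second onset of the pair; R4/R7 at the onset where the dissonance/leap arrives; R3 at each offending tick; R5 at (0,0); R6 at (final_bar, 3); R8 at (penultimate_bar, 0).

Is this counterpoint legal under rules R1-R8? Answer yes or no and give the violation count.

No (1 violations)

bar 0: v0=G3 v1=G4 (P8)
bar 1: v0=F3 v1=A3 (M3)
bar 2: v0=G3 v1=E4 (M6)
bar 3: v0=F3 v1=D4 (M6)
bar 4: v0=E3 v1=E4 (P8)
bar 5: v0=G3 v1=B3 (M3)
bar 6: v0=F3 v1=A3 (M3)
bar 7: v0=A3 v1=C4 (m3)
bar 8: v0=C4 v1=A4 (M6)
bar 9: v0=D4 v1=A4 (P5)
bar 10: v0=A3 v1=F4 (m6)
bar 11: v0=G3 v1=G4 (P8)
  R7 @ bar1.0: G4->A3 leap 10st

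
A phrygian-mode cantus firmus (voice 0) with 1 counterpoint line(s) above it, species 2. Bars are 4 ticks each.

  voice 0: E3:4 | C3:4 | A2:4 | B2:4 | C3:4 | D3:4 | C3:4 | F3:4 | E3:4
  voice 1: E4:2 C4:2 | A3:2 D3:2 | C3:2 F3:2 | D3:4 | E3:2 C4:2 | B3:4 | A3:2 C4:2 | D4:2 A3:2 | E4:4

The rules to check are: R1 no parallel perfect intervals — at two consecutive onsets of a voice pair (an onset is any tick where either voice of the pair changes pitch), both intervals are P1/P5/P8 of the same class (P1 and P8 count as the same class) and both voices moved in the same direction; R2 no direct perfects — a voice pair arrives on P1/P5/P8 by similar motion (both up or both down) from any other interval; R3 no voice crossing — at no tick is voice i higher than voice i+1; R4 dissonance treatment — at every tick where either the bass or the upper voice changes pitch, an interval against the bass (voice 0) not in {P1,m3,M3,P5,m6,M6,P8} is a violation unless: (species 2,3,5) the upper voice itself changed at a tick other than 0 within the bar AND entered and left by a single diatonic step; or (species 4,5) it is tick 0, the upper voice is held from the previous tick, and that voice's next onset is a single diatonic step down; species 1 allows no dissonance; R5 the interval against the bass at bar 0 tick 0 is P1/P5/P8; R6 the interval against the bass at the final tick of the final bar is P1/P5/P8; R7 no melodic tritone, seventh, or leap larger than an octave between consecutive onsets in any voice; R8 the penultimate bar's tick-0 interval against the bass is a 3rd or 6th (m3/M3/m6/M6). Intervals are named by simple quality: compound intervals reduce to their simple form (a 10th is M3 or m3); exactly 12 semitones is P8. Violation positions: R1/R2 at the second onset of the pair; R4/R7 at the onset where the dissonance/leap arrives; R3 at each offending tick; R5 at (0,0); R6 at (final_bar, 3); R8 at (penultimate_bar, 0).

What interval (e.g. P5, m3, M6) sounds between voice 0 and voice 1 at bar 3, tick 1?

voice 0=B2 voice 1=D3 -> m3

m3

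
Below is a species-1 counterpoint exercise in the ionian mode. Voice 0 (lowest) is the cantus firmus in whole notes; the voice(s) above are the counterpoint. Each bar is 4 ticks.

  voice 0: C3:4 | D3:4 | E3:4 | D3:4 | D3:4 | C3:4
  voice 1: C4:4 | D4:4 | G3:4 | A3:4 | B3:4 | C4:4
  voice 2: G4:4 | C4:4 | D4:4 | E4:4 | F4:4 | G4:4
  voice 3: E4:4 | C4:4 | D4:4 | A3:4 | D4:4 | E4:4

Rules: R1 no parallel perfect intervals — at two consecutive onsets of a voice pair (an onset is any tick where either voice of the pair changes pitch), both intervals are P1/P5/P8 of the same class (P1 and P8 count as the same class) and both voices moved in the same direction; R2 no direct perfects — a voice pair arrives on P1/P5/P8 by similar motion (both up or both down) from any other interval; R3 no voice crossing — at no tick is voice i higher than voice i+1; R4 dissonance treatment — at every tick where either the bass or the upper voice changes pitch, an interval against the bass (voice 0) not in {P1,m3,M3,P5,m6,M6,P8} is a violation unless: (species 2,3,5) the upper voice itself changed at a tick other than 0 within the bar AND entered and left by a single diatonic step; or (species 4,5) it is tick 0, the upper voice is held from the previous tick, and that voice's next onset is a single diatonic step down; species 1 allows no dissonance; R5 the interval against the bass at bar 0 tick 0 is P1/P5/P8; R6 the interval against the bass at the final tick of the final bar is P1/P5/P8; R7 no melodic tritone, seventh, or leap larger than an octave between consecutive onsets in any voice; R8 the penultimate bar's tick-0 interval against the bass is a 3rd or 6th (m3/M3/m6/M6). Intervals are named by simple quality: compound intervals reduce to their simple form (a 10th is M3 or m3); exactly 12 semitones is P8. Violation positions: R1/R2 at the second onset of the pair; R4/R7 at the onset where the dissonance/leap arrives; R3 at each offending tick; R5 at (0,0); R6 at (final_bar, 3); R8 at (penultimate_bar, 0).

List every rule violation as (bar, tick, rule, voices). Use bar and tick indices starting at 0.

bar 0: v0=C3 v1=C4 v2=G4 v3=E4 downbeat M3
bar 1: v0=D3 v1=D4 v2=C4 v3=C4 downbeat m7
bar 2: v0=E3 v1=G3 v2=D4 v3=D4 downbeat m7
bar 3: v0=D3 v1=A3 v2=E4 v3=A3 downbeat P5
bar 4: v0=D3 v1=B3 v2=F4 v3=D4 downbeat P8
bar 5: v0=C3 v1=C4 v2=G4 v3=E4 downbeat M3
  -> R3 @ bar 0 tick 0 v(2, 3): G4 above E4
  -> R5 @ bar 0 tick 0 v(0, 3): opens on M3
  -> R3 @ bar 0 tick 1 v(2, 3): G4 above E4
  -> R3 @ bar 0 tick 2 v(2, 3): G4 above E4
  -> R3 @ bar 0 tick 3 v(2, 3): G4 above E4
  -> R1 @ bar 1 tick 0 v(0, 1): C3/C4 P8 -> D3/D4 P8 similar
  -> R2 @ bar 1 tick 0 v(2, 3): G4/E4 m3 -> C4/C4 P1 similar
  -> R3 @ bar 1 tick 0 v(1, 2): D4 above C4
  -> R4 @ bar 1 tick 0 v(0, 2): D3/C4 m7 untreated
  -> R4 @ bar 1 tick 0 v(0, 3): D3/C4 m7 untreated
  -> R3 @ bar 1 tick 1 v(1, 2): D4 above C4
  -> R3 @ bar 1 tick 2 v(1, 2): D4 above C4
  -> R3 @ bar 1 tick 3 v(1, 2): D4 above C4
  -> R1 @ bar 2 tick 0 v(2, 3): C4/C4 P1 -> D4/D4 P1 similar
  -> R4 @ bar 2 tick 0 v(0, 2): E3/D4 m7 untreated
  -> R4 @ bar 2 tick 0 v(0, 3): E3/D4 m7 untreated
  -> R1 @ bar 3 tick 0 v(1, 2): G3/D4 P5 -> A3/E4 P5 similar
  -> R2 @ bar 3 tick 0 v(0, 3): E3/D4 m7 -> D3/A3 P5 similar
  -> R3 @ bar 3 tick 0 v(2, 3): E4 above A3
  -> R4 @ bar 3 tick 0 v(0, 2): D3/E4 M2 untreated
  -> R3 @ bar 3 tick 1 v(2, 3): E4 above A3
  -> R3 @ bar 3 tick 2 v(2, 3): E4 above A3
  -> R3 @ bar 3 tick 3 v(2, 3): E4 above A3
  -> R3 @ bar 4 tick 0 v(2, 3): F4 above D4
  -> R8 @ bar 4 tick 0 v(0, 3): penult P8 not 3rd/6th
  -> R3 @ bar 4 tick 1 v(2, 3): F4 above D4
  -> R3 @ bar 4 tick 2 v(2, 3): F4 above D4
  -> R3 @ bar 4 tick 3 v(2, 3): F4 above D4
  -> R2 @ bar 5 tick 0 v(1, 2): B3/F4 TT -> C4/G4 P5 similar
  -> R3 @ bar 5 tick 0 v(2, 3): G4 above E4
  -> R3 @ bar 5 tick 1 v(2, 3): G4 above E4
  -> R3 @ bar 5 tick 2 v(2, 3): G4 above E4
  -> R3 @ bar 5 tick 3 v(2, 3): G4 above E4
  -> R6 @ bar 5 tick 3 v(0, 3): closes on M3

(0, 0, R3, (2, 3))
(0, 0, R5, (0, 3))
(0, 1, R3, (2, 3))
(0, 2, R3, (2, 3))
(0, 3, R3, (2, 3))
(1, 0, R1, (0, 1))
(1, 0, R2, (2, 3))
(1, 0, R3, (1, 2))
(1, 0, R4, (0, 2))
(1, 0, R4, (0, 3))
(1, 1, R3, (1, 2))
(1, 2, R3, (1, 2))
(1, 3, R3, (1, 2))
(2, 0, R1, (2, 3))
(2, 0, R4, (0, 2))
(2, 0, R4, (0, 3))
(3, 0, R1, (1, 2))
(3, 0, R2, (0, 3))
(3, 0, R3, (2, 3))
(3, 0, R4, (0, 2))
(3, 1, R3, (2, 3))
(3, 2, R3, (2, 3))
(3, 3, R3, (2, 3))
(4, 0, R3, (2, 3))
(4, 0, R8, (0, 3))
(4, 1, R3, (2, 3))
(4, 2, R3, (2, 3))
(4, 3, R3, (2, 3))
(5, 0, R2, (1, 2))
(5, 0, R3, (2, 3))
(5, 1, R3, (2, 3))
(5, 2, R3, (2, 3))
(5, 3, R3, (2, 3))
(5, 3, R6, (0, 3))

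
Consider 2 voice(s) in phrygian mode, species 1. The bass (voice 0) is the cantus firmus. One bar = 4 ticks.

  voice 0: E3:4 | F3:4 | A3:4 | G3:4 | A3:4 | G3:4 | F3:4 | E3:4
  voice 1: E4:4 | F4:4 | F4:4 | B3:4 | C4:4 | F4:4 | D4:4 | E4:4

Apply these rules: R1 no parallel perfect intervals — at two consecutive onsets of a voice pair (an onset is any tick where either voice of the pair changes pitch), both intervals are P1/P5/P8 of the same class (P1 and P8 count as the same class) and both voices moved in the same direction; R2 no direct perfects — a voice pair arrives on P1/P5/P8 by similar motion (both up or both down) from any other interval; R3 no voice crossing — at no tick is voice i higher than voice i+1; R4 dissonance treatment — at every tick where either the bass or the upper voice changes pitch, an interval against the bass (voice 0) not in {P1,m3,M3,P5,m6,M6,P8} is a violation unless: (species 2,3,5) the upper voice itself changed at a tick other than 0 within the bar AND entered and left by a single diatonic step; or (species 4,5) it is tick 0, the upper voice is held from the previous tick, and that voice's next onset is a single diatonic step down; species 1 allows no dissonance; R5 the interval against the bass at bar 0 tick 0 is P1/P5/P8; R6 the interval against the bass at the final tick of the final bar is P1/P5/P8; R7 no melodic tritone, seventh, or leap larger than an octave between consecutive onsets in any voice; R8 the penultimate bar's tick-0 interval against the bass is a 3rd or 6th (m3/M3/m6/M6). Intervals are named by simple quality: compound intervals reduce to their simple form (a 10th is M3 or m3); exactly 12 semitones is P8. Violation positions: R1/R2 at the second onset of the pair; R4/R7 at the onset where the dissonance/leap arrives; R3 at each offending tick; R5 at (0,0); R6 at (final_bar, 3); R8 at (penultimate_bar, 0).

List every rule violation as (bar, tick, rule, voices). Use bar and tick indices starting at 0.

(1, 0, R1, (0, 1))
(3, 0, R7, (1,))
(5, 0, R4, (0, 1))

bar 0: v0=E3 v1=E4 downbeat P8
bar 1: v0=F3 v1=F4 downbeat P8
bar 2: v0=A3 v1=F4 downbeat m6
bar 3: v0=G3 v1=B3 downbeat M3
bar 4: v0=A3 v1=C4 downbeat m3
bar 5: v0=G3 v1=F4 downbeat m7
bar 6: v0=F3 v1=D4 downbeat M6
bar 7: v0=E3 v1=E4 downbeat P8
  -> R1 @ bar 1 tick 0 v(0, 1): E3/E4 P8 -> F3/F4 P8 similar
  -> R7 @ bar 3 tick 0 v(1,): F4->B3 leap 6st
  -> R4 @ bar 5 tick 0 v(0, 1): G3/F4 m7 untreated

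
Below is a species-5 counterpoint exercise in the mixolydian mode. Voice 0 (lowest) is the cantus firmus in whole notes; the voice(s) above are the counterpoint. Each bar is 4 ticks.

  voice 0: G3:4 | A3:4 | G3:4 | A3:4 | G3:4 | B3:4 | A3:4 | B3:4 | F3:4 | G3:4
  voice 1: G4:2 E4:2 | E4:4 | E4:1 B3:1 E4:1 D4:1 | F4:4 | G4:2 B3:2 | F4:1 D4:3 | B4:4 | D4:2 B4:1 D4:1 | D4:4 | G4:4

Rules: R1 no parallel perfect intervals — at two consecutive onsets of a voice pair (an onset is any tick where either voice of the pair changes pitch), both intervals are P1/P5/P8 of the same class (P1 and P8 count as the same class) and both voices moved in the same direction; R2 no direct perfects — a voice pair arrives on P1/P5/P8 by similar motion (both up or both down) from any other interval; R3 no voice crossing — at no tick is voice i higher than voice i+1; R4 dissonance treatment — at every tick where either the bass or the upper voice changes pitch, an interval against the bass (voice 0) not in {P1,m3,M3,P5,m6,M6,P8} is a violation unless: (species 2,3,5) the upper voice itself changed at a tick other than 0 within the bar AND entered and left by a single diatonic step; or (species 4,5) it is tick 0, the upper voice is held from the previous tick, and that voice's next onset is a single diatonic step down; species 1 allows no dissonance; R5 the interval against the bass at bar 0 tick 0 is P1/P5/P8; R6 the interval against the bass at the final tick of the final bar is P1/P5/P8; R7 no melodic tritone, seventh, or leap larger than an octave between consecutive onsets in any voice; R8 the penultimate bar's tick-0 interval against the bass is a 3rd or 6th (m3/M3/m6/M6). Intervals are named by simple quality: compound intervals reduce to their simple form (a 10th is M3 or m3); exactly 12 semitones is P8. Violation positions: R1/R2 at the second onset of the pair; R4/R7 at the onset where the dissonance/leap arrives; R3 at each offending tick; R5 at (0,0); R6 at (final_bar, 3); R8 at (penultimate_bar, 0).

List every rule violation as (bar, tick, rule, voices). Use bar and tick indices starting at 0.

bar 0: v0=G3 v1=G4 downbeat P8
bar 1: v0=A3 v1=E4 downbeat P5
bar 2: v0=G3 v1=E4 downbeat M6
bar 3: v0=A3 v1=F4 downbeat m6
bar 4: v0=G3 v1=G4 downbeat P8
bar 5: v0=B3 v1=F4 downbeat TT
bar 6: v0=A3 v1=B4 downbeat M2
bar 7: v0=B3 v1=D4 downbeat m3
bar 8: v0=F3 v1=D4 downbeat M6
bar 9: v0=G3 v1=G4 downbeat P8
  -> R4 @ bar 5 tick 0 v(0, 1): B3/F4 TT untreated
  -> R7 @ bar 5 tick 0 v(1,): B3->F4 leap 6st
  -> R4 @ bar 6 tick 0 v(0, 1): A3/B4 M2 untreated
  -> R7 @ bar 8 tick 0 v(0,): B3->F3 leap 6st
  -> R2 @ bar 9 tick 0 v(0, 1): F3/D4 M6 -> G3/G4 P8 similar

(5, 0, R4, (0, 1))
(5, 0, R7, (1,))
(6, 0, R4, (0, 1))
(8, 0, R7, (0,))
(9, 0, R2, (0, 1))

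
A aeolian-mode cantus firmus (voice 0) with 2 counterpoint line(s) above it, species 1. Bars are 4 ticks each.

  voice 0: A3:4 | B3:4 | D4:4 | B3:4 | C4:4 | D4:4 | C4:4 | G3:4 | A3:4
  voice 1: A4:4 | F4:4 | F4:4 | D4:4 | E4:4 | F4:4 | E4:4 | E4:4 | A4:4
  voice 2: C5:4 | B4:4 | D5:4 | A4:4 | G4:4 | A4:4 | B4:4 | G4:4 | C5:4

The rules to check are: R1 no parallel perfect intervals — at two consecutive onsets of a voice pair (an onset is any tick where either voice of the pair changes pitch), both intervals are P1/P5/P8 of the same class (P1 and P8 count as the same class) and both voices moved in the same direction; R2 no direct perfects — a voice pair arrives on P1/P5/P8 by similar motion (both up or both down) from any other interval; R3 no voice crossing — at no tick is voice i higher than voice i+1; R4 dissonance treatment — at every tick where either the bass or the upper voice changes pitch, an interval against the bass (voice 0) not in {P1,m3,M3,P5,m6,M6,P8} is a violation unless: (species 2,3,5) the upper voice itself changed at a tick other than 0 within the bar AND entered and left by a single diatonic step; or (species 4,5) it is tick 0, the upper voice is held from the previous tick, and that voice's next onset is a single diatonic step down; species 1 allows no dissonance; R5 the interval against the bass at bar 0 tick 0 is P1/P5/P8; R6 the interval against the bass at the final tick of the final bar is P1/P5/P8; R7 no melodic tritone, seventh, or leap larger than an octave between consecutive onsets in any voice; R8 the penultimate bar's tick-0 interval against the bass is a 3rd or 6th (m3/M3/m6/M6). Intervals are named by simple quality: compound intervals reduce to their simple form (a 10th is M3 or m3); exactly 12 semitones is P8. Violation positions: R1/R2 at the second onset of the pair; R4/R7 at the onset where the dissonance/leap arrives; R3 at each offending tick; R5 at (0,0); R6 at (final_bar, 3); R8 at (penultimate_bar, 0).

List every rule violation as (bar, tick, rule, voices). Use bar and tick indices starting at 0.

bar 0: v0=A3 v1=A4 v2=C5 downbeat m3
bar 1: v0=B3 v1=F4 v2=B4 downbeat P8
bar 2: v0=D4 v1=F4 v2=D5 downbeat P8
bar 3: v0=B3 v1=D4 v2=A4 downbeat m7
bar 4: v0=C4 v1=E4 v2=G4 downbeat P5
bar 5: v0=D4 v1=F4 v2=A4 downbeat P5
bar 6: v0=C4 v1=E4 v2=B4 downbeat M7
bar 7: v0=G3 v1=E4 v2=G4 downbeat P8
bar 8: v0=A3 v1=A4 v2=C5 downbeat m3
  -> R5 @ bar 0 tick 0 v(0, 2): opens on m3
  -> R4 @ bar 1 tick 0 v(0, 1): B3/F4 TT untreated
  -> R1 @ bar 2 tick 0 v(0, 2): B3/B4 P8 -> D4/D5 P8 similar
  -> R2 @ bar 3 tick 0 v(1, 2): F4/D5 M6 -> D4/A4 P5 similar
  -> R4 @ bar 3 tick 0 v(0, 2): B3/A4 m7 untreated
  -> R1 @ bar 5 tick 0 v(0, 2): C4/G4 P5 -> D4/A4 P5 similar
  -> R4 @ bar 6 tick 0 v(0, 2): C4/B4 M7 untreated
  -> R2 @ bar 7 tick 0 v(0, 2): C4/B4 M7 -> G3/G4 P8 similar
  -> R8 @ bar 7 tick 0 v(0, 2): penult P8 not 3rd/6th
  -> R2 @ bar 8 tick 0 v(0, 1): G3/E4 M6 -> A3/A4 P8 similar
  -> R6 @ bar 8 tick 3 v(0, 2): closes on m3

(0, 0, R5, (0, 2))
(1, 0, R4, (0, 1))
(2, 0, R1, (0, 2))
(3, 0, R2, (1, 2))
(3, 0, R4, (0, 2))
(5, 0, R1, (0, 2))
(6, 0, R4, (0, 2))
(7, 0, R2, (0, 2))
(7, 0, R8, (0, 2))
(8, 0, R2, (0, 1))
(8, 3, R6, (0, 2))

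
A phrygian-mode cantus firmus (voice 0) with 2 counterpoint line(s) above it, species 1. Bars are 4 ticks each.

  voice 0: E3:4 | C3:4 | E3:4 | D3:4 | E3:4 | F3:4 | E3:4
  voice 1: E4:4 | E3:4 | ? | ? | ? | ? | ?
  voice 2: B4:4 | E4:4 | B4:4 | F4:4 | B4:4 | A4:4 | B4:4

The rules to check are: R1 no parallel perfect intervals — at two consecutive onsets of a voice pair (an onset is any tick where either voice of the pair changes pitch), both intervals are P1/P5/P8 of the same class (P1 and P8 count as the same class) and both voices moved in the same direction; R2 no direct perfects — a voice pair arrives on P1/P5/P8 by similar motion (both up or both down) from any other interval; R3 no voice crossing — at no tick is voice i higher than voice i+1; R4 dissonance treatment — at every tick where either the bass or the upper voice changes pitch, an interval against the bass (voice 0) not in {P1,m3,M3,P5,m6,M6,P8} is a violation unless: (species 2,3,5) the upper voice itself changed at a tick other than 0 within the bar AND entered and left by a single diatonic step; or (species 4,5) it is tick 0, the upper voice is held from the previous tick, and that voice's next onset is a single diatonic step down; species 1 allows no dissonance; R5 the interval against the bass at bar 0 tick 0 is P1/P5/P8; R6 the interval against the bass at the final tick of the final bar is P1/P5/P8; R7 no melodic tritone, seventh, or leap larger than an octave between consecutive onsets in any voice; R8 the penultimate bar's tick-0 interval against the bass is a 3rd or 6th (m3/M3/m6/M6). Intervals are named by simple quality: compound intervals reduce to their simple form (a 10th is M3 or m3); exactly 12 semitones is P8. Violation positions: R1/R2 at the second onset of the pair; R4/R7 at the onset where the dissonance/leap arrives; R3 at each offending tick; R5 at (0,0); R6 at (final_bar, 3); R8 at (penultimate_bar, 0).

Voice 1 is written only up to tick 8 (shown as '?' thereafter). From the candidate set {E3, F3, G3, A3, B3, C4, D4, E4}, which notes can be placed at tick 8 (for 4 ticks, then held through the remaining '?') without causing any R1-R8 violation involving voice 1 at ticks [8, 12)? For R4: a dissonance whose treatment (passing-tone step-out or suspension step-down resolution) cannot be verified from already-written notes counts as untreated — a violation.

{C4, E3, G3}

E3: legal
F3: violates R4
G3: legal
A3: violates R4
B3: violates R1,R2
C4: legal
D4: violates R4,R7
E4: violates R2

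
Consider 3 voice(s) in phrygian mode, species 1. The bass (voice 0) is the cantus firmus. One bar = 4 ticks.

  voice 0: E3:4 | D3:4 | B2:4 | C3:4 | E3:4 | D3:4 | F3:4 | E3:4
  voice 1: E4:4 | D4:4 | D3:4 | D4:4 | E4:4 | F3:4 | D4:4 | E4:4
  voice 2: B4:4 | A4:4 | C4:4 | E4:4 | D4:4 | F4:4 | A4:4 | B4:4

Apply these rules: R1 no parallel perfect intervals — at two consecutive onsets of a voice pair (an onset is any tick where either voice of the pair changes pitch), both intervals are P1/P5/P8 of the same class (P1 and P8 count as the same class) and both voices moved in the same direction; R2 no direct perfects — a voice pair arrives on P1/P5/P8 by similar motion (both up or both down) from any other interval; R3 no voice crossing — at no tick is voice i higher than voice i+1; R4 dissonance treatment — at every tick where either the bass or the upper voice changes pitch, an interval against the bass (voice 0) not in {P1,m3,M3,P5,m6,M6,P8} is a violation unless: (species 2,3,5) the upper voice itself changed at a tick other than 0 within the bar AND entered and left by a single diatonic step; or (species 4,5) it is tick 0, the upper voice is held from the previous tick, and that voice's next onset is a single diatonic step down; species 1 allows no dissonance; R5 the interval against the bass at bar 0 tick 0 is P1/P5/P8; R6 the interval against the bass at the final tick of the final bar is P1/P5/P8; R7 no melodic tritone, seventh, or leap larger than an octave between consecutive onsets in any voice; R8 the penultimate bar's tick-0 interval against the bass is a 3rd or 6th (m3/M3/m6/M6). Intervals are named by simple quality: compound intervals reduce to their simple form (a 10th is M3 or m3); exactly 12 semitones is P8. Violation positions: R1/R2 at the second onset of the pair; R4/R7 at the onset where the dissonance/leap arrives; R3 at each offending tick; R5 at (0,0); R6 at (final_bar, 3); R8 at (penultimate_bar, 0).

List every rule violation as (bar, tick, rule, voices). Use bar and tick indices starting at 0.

bar 0: v0=E3 v1=E4 v2=B4 downbeat P5
bar 1: v0=D3 v1=D4 v2=A4 downbeat P5
bar 2: v0=B2 v1=D3 v2=C4 downbeat m2
bar 3: v0=C3 v1=D4 v2=E4 downbeat M3
bar 4: v0=E3 v1=E4 v2=D4 downbeat m7
bar 5: v0=D3 v1=F3 v2=F4 downbeat m3
bar 6: v0=F3 v1=D4 v2=A4 downbeat M3
bar 7: v0=E3 v1=E4 v2=B4 downbeat P5
  -> R1 @ bar 1 tick 0 v(0, 1): E3/E4 P8 -> D3/D4 P8 similar
  -> R1 @ bar 1 tick 0 v(0, 2): E3/B4 P5 -> D3/A4 P5 similar
  -> R1 @ bar 1 tick 0 v(1, 2): E4/B4 P5 -> D4/A4 P5 similar
  -> R4 @ bar 2 tick 0 v(0, 2): B2/C4 m2 untreated
  -> R4 @ bar 3 tick 0 v(0, 1): C3/D4 M2 untreated
  -> R2 @ bar 4 tick 0 v(0, 1): C3/D4 M2 -> E3/E4 P8 similar
  -> R3 @ bar 4 tick 0 v(1, 2): E4 above D4
  -> R4 @ bar 4 tick 0 v(0, 2): E3/D4 m7 untreated
  -> R3 @ bar 4 tick 1 v(1, 2): E4 above D4
  -> R3 @ bar 4 tick 2 v(1, 2): E4 above D4
  -> R3 @ bar 4 tick 3 v(1, 2): E4 above D4
  -> R7 @ bar 5 tick 0 v(1,): E4->F3 leap 11st
  -> R2 @ bar 6 tick 0 v(1, 2): F3/F4 P8 -> D4/A4 P5 similar
  -> R1 @ bar 7 tick 0 v(1, 2): D4/A4 P5 -> E4/B4 P5 similar

(1, 0, R1, (0, 1))
(1, 0, R1, (0, 2))
(1, 0, R1, (1, 2))
(2, 0, R4, (0, 2))
(3, 0, R4, (0, 1))
(4, 0, R2, (0, 1))
(4, 0, R3, (1, 2))
(4, 0, R4, (0, 2))
(4, 1, R3, (1, 2))
(4, 2, R3, (1, 2))
(4, 3, R3, (1, 2))
(5, 0, R7, (1,))
(6, 0, R2, (1, 2))
(7, 0, R1, (1, 2))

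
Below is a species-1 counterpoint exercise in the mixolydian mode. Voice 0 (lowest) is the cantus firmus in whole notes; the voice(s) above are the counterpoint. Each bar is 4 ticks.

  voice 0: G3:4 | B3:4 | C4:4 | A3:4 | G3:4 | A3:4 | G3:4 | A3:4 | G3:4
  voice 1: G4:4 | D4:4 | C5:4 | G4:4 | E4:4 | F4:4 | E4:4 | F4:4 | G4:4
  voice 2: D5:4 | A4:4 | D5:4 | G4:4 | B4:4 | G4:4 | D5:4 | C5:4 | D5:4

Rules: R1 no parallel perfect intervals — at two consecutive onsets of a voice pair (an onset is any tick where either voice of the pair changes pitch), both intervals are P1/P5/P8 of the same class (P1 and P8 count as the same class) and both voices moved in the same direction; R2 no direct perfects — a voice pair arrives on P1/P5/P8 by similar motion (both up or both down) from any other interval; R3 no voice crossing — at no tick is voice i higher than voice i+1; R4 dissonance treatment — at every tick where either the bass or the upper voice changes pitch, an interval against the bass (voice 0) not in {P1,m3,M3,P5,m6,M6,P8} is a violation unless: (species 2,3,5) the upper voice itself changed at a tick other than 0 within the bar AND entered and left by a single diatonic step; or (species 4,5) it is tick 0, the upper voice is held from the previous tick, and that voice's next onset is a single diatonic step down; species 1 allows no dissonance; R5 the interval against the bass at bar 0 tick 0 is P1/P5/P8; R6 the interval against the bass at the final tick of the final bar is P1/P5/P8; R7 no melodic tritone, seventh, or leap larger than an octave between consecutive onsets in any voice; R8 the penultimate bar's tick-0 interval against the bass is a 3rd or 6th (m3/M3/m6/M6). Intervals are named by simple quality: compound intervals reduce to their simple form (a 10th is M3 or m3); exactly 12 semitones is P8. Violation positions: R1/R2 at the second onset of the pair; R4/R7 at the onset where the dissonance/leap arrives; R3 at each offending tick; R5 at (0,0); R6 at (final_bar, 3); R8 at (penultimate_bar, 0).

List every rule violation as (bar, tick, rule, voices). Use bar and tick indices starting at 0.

bar 0: v0=G3 v1=G4 v2=D5 downbeat P5
bar 1: v0=B3 v1=D4 v2=A4 downbeat m7
bar 2: v0=C4 v1=C5 v2=D5 downbeat M2
bar 3: v0=A3 v1=G4 v2=G4 downbeat m7
bar 4: v0=G3 v1=E4 v2=B4 downbeat M3
bar 5: v0=A3 v1=F4 v2=G4 downbeat m7
bar 6: v0=G3 v1=E4 v2=D5 downbeat P5
bar 7: v0=A3 v1=F4 v2=C5 downbeat m3
bar 8: v0=G3 v1=G4 v2=D5 downbeat P5
  -> R1 @ bar 1 tick 0 v(1, 2): G4/D5 P5 -> D4/A4 P5 similar
  -> R4 @ bar 1 tick 0 v(0, 2): B3/A4 m7 untreated
  -> R2 @ bar 2 tick 0 v(0, 1): B3/D4 m3 -> C4/C5 P8 similar
  -> R4 @ bar 2 tick 0 v(0, 2): C4/D5 M2 untreated
  -> R7 @ bar 2 tick 0 v(1,): D4->C5 leap 10st
  -> R2 @ bar 3 tick 0 v(1, 2): C5/D5 M2 -> G4/G4 P1 similar
  -> R4 @ bar 3 tick 0 v(0, 1): A3/G4 m7 untreated
  -> R4 @ bar 3 tick 0 v(0, 2): A3/G4 m7 untreated
  -> R4 @ bar 5 tick 0 v(0, 2): A3/G4 m7 untreated
  -> R1 @ bar 8 tick 0 v(1, 2): F4/C5 P5 -> G4/D5 P5 similar

(1, 0, R1, (1, 2))
(1, 0, R4, (0, 2))
(2, 0, R2, (0, 1))
(2, 0, R4, (0, 2))
(2, 0, R7, (1,))
(3, 0, R2, (1, 2))
(3, 0, R4, (0, 1))
(3, 0, R4, (0, 2))
(5, 0, R4, (0, 2))
(8, 0, R1, (1, 2))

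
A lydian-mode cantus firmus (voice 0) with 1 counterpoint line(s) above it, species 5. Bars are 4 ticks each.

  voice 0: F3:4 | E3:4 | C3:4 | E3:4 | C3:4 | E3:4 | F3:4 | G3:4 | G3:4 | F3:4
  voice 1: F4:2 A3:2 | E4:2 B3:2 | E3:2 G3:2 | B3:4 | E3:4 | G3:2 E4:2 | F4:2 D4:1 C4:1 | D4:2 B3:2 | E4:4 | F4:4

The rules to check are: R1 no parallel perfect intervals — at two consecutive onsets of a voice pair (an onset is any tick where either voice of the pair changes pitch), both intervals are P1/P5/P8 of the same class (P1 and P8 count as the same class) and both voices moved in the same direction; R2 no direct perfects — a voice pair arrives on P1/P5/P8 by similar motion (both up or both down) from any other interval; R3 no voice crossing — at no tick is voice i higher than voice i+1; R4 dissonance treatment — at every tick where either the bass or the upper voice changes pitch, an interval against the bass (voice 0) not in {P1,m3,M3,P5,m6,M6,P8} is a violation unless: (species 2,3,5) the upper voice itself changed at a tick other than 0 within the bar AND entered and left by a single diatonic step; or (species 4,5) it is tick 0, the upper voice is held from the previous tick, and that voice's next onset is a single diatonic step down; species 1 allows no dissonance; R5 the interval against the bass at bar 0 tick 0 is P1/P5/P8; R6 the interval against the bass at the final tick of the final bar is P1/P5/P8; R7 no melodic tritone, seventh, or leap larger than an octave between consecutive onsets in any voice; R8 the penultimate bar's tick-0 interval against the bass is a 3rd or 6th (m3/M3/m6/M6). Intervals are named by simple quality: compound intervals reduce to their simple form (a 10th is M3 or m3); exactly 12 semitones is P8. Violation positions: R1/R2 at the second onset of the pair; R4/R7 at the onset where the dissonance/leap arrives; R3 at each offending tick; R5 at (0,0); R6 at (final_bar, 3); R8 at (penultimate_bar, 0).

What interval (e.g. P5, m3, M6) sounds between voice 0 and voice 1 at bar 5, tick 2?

voice 0=E3 voice 1=E4 -> P8

P8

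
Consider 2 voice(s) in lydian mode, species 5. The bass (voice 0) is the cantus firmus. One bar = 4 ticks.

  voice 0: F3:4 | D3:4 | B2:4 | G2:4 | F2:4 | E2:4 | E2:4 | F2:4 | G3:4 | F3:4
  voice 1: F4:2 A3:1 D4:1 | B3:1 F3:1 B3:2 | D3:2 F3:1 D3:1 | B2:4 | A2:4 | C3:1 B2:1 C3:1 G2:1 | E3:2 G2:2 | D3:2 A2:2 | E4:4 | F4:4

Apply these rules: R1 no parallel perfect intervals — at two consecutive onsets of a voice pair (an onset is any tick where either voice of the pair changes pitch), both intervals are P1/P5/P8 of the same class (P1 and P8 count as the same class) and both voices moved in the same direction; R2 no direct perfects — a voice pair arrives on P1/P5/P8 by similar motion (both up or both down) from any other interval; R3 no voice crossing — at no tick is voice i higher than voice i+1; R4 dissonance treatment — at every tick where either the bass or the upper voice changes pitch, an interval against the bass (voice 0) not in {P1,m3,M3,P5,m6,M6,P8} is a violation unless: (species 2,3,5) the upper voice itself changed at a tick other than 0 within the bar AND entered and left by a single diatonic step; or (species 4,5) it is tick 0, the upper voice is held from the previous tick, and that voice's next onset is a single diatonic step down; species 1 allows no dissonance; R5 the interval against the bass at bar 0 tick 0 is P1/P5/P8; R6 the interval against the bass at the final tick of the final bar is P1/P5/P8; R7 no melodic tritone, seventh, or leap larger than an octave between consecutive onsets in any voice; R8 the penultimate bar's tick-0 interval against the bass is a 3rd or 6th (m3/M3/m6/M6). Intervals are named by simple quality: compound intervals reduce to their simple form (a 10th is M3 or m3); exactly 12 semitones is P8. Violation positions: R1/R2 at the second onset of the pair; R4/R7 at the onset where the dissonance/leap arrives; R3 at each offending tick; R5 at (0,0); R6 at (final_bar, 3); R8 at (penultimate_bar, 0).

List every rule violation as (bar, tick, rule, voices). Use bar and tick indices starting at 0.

(1, 1, R7, (1,))
(1, 2, R7, (1,))
(2, 2, R4, (0, 1))
(8, 0, R7, (0,))
(8, 0, R7, (1,))

bar 0: v0=F3 v1=F4 downbeat P8
bar 1: v0=D3 v1=B3 downbeat M6
bar 2: v0=B2 v1=D3 downbeat m3
bar 3: v0=G2 v1=B2 downbeat M3
bar 4: v0=F2 v1=A2 downbeat M3
bar 5: v0=E2 v1=C3 downbeat m6
bar 6: v0=E2 v1=E3 downbeat P8
bar 7: v0=F2 v1=D3 downbeat M6
bar 8: v0=G3 v1=E4 downbeat M6
bar 9: v0=F3 v1=F4 downbeat P8
  -> R7 @ bar 1 tick 1 v(1,): B3->F3 leap 6st
  -> R7 @ bar 1 tick 2 v(1,): F3->B3 leap 6st
  -> R4 @ bar 2 tick 2 v(0, 1): B2/F3 TT untreated
  -> R7 @ bar 8 tick 0 v(0,): F2->G3 leap 14st
  -> R7 @ bar 8 tick 0 v(1,): A2->E4 leap 19st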